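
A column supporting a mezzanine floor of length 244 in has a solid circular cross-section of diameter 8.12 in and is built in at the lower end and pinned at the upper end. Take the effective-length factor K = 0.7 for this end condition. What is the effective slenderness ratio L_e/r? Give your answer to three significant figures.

λ ≈ 84.1

For a solid circle r = d/4 = 8.12/4 = 2.030 in
L_e = K·L = 0.7 × 244 = 170.8 in
λ = L_e / r_min = 170.80 / 2.030 = 84.1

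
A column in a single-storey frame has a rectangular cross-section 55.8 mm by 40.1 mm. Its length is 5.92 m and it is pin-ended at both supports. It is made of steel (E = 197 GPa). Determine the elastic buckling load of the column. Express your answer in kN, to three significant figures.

P_cr ≈ 16.6 kN

Buckling occurs about the weak axis: I_min = h·b³/12 with b = 40.1 mm (the shorter side).
I_min = 55.8×40.1³/12 = 2.998×10^5 mm⁴
I = 2.998×10^5 mm⁴ = 2.998×10^-7 m⁴
Effective length L_e = K·L = 1 × 5.92 = 5.920 m
P_cr = π²EI / L_e² = π² × 197×10⁹ × 2.998×10^-7 / 5.920² = 1.663×10^4 N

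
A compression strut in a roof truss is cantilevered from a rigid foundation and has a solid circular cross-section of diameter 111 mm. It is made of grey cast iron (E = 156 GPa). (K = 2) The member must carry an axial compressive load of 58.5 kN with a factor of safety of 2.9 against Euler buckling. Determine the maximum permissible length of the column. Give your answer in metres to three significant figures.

L_max ≈ 4.11 m

I = πd⁴/64 = π×111⁴/64 = 7.452×10^6 mm⁴
I = 7.452×10^-6 m⁴
Required critical load P_cr = n·P = 2.9 × 58.5 = 169.6 kN = 1.696×10^5 N
From P_cr = π²EI/(K·L)²:  L = (1/K)·√(π²EI/P_cr) = (1/2)·√(π²×1.56×10^11×7.452×10^-6/1.696×10^5)
L = 4.11 m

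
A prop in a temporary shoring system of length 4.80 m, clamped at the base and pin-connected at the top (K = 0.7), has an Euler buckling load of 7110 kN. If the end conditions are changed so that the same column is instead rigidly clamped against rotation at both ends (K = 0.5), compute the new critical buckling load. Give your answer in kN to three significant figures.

P_cr ≈ 13900 kN

P_cr ∝ 1/K², so P_cr,new = P_cr,old × (K_old/K_new)² = 7110 × (0.7/0.5)²
= 7110 × 1.960 = 13900 kN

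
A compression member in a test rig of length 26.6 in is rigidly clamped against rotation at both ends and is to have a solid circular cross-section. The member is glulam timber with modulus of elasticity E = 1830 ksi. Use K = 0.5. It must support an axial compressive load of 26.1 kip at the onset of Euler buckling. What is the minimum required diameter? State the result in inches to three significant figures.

L_e = K·L = 0.5 × 26.6 = 13.30 in
Required I = P_cr·L_e²/(π²E) = 2.610×10^4 × 13.30² / (π² × 1.83×10^6) = 0.2556 in⁴
Solid circle: I = πd⁴/64  ⇒  d = (64I/π)^(1/4) = (64×0.2556/π)^(1/4) = 1.51 in

d ≈ 1.51 in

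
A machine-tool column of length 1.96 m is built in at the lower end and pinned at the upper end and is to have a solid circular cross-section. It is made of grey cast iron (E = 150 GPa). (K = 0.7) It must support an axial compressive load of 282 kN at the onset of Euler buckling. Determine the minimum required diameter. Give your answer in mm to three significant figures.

d ≈ 52.0 mm

L_e = K·L = 0.7 × 1.96 = 1.372 m
Required I = P_cr·L_e²/(π²E) = 2.820×10^5 × 1.372² / (π² × 1.50×10^11) = 3.586×10^-7 m⁴
I_req = 3.586×10^5 mm⁴
Solid circle: I = πd⁴/64  ⇒  d = (64I/π)^(1/4) = (64×3.586×10^5/π)^(1/4) = 52.0 mm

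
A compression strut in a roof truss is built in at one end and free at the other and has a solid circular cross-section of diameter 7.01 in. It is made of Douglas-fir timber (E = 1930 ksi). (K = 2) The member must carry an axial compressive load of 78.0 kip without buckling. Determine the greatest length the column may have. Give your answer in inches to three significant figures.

I = πd⁴/64 = π×7.01⁴/64 = 118.5 in⁴
At the buckling limit P_cr = P = 7.800×10^4 lb
From P_cr = π²EI/(K·L)²:  L = (1/K)·√(π²EI/P_cr) = (1/2)·√(π²×1.93×10^6×118.5/7.800×10^4)
L = 85.1 in

L_max ≈ 85.1 in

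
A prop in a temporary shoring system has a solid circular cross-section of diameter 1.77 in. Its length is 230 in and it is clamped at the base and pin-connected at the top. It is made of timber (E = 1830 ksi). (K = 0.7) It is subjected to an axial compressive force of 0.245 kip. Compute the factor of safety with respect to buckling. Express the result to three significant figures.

n ≈ 1.37

I = πd⁴/64 = π×1.77⁴/64 = 0.4818 in⁴
Effective length L_e = K·L = 0.7 × 230 = 161.0 in
P_cr = π²EI / L_e² = π² × 1830×10³ × 0.4818 / 161.0² = 335.7 lb
Factor of safety n = P_cr / P = 0.33571 / 0.245 = 1.37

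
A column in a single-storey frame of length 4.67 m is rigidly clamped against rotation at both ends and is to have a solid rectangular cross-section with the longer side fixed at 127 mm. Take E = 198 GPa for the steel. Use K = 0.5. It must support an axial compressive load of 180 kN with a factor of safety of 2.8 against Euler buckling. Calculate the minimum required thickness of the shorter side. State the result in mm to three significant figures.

b ≈ 51.0 mm

Required P_cr = n·P = 2.8 × 180 = 504.0 kN
L_e = K·L = 0.5 × 4.67 = 2.335 m
Required I = P_cr·L_e²/(π²E) = 5.040×10^5 × 2.335² / (π² × 1.98×10^11) = 1.406×10^-6 m⁴
I_req = 1.406×10^6 mm⁴
Rectangle, weak axis: I_min = h·b³/12 with h = 127 mm fixed  ⇒  b = (12I/h)^(1/3) = 51.0 mm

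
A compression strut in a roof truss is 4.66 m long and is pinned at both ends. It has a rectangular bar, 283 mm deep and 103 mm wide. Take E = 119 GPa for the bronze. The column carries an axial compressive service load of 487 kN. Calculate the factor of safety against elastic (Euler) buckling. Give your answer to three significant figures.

n ≈ 2.86

Buckling occurs about the weak axis: I_min = h·b³/12 with b = 103 mm (the shorter side).
I_min = 283×103³/12 = 2.577×10^7 mm⁴
I = 2.577×10^7 mm⁴ = 2.577×10^-5 m⁴
Effective length L_e = K·L = 1 × 4.66 = 4.660 m
P_cr = π²EI / L_e² = π² × 119×10⁹ × 2.577×10^-5 / 4.660² = 1.394×10^6 N
Factor of safety n = P_cr / P = 1393.8 / 487 = 2.86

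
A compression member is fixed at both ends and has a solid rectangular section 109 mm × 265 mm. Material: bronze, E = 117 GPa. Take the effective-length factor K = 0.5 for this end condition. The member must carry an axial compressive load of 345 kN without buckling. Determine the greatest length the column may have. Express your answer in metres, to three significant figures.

Buckling occurs about the weak axis: I_min = h·b³/12 with b = 109 mm (the shorter side).
I_min = 265×109³/12 = 2.860×10^7 mm⁴
I = 2.860×10^-5 m⁴
At the buckling limit P_cr = P = 3.450×10^5 N
From P_cr = π²EI/(K·L)²:  L = (1/K)·√(π²EI/P_cr) = (1/0.5)·√(π²×1.17×10^11×2.860×10^-5/3.450×10^5)
L = 19.6 m

L_max ≈ 19.6 m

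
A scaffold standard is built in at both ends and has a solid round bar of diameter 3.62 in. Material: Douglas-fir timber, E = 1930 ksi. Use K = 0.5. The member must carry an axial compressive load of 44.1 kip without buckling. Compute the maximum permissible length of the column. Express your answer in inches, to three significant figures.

L_max ≈ 121 in

I = πd⁴/64 = π×3.62⁴/64 = 8.430 in⁴
At the buckling limit P_cr = P = 4.410×10^4 lb
From P_cr = π²EI/(K·L)²:  L = (1/K)·√(π²EI/P_cr) = (1/0.5)·√(π²×1.93×10^6×8.430/4.410×10^4)
L = 121 in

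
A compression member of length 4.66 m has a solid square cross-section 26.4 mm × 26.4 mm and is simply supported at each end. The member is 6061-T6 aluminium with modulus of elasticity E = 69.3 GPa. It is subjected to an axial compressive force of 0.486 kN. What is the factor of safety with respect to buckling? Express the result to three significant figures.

n ≈ 2.62

I = a⁴/12 = 26.4⁴/12 = 4.048×10^4 mm⁴
I = 4.048×10^4 mm⁴ = 4.048×10^-8 m⁴
Effective length L_e = K·L = 1 × 4.66 = 4.660 m
P_cr = π²EI / L_e² = π² × 69.3×10⁹ × 4.048×10^-8 / 4.660² = 1.275×10^3 N
Factor of safety n = P_cr / P = 1.2750 / 0.486 = 2.62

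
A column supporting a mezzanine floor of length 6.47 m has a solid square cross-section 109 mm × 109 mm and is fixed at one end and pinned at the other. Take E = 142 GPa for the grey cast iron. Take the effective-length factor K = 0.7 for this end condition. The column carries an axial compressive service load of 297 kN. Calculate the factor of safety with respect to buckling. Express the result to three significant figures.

I = a⁴/12 = 109⁴/12 = 1.176×10^7 mm⁴
I = 1.176×10^7 mm⁴ = 1.176×10^-5 m⁴
Effective length L_e = K·L = 0.7 × 6.47 = 4.529 m
P_cr = π²EI / L_e² = π² × 142×10⁹ × 1.176×10^-5 / 4.529² = 8.037×10^5 N
Factor of safety n = P_cr / P = 803.73 / 297 = 2.71

n ≈ 2.71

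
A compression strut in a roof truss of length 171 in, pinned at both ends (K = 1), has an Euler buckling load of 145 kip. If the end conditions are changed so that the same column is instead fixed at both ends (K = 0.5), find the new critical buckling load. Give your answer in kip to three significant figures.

P_cr ∝ 1/K², so P_cr,new = P_cr,old × (K_old/K_new)² = 145 × (1/0.5)²
= 145 × 4.000 = 580 kip

P_cr ≈ 580 kip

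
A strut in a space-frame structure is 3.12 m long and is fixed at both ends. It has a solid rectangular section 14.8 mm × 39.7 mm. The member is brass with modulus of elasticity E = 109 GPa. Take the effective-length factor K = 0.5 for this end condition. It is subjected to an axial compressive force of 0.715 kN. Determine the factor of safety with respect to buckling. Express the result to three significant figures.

n ≈ 6.63

Buckling occurs about the weak axis: I_min = h·b³/12 with b = 14.8 mm (the shorter side).
I_min = 39.7×14.8³/12 = 1.072×10^4 mm⁴
I = 1.072×10^4 mm⁴ = 1.072×10^-8 m⁴
Effective length L_e = K·L = 0.5 × 3.12 = 1.560 m
P_cr = π²EI / L_e² = π² × 109×10⁹ × 1.072×10^-8 / 1.560² = 4.741×10^3 N
Factor of safety n = P_cr / P = 4.7410 / 0.715 = 6.63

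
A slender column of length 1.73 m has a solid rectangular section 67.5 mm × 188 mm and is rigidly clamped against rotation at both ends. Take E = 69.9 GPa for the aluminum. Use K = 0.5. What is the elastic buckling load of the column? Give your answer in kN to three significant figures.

P_cr ≈ 4440 kN

Buckling occurs about the weak axis: I_min = h·b³/12 with b = 67.5 mm (the shorter side).
I_min = 188×67.5³/12 = 4.818×10^6 mm⁴
I = 4.818×10^6 mm⁴ = 4.818×10^-6 m⁴
Effective length L_e = K·L = 0.5 × 1.73 = 0.8650 m
P_cr = π²EI / L_e² = π² × 69.9×10⁹ × 4.818×10^-6 / 0.8650² = 4.443×10^6 N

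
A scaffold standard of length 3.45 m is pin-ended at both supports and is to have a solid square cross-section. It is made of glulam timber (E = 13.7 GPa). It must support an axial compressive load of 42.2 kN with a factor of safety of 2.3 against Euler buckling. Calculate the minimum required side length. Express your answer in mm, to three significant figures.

Required P_cr = n·P = 2.3 × 42.2 = 97.06 kN
L_e = K·L = 1 × 3.45 = 3.450 m
Required I = P_cr·L_e²/(π²E) = 9.706×10^4 × 3.450² / (π² × 1.37×10^10) = 8.544×10^-6 m⁴
I_req = 8.544×10^6 mm⁴
Solid square: I = a⁴/12  ⇒  a = (12I)^(1/4) = (12×8.544×10^6)^(1/4) = 101 mm

a ≈ 101 mm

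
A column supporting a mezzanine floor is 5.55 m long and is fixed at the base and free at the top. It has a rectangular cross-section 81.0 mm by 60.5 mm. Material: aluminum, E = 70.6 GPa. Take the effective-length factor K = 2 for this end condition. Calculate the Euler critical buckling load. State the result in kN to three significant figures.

Buckling occurs about the weak axis: I_min = h·b³/12 with b = 60.5 mm (the shorter side).
I_min = 81.0×60.5³/12 = 1.495×10^6 mm⁴
I = 1.495×10^6 mm⁴ = 1.495×10^-6 m⁴
Effective length L_e = K·L = 2 × 5.55 = 11.10 m
P_cr = π²EI / L_e² = π² × 70.6×10⁹ × 1.495×10^-6 / 11.10² = 8.453×10^3 N

P_cr ≈ 8.45 kN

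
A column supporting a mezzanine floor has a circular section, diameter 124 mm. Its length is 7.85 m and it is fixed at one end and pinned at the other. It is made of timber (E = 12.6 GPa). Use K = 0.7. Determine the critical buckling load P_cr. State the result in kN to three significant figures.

P_cr ≈ 47.8 kN

I = πd⁴/64 = π×124⁴/64 = 1.161×10^7 mm⁴
I = 1.161×10^7 mm⁴ = 1.161×10^-5 m⁴
Effective length L_e = K·L = 0.7 × 7.85 = 5.495 m
P_cr = π²EI / L_e² = π² × 12.6×10⁹ × 1.161×10^-5 / 5.495² = 4.780×10^4 N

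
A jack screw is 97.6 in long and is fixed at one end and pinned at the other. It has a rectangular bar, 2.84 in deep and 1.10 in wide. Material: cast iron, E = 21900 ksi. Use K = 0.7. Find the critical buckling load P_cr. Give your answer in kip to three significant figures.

P_cr ≈ 14.6 kip

Buckling occurs about the weak axis: I_min = h·b³/12 with b = 1.10 in (the shorter side).
I_min = 2.84×1.10³/12 = 0.3150 in⁴
Effective length L_e = K·L = 0.7 × 97.6 = 68.32 in
P_cr = π²EI / L_e² = π² × 21900×10³ × 0.3150 / 68.32² = 1.459×10^4 lb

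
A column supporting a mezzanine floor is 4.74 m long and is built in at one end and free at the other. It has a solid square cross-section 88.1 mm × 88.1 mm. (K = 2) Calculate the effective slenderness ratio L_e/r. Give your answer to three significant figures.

λ ≈ 373

For a square r = a/√12 = 88.1/√12 = 25.43 mm
L_e = K·L = 2 × 4.74 m = 9.480 m = 9480.0 mm
λ = L_e / r_min = 9480.0 / 25.43 = 373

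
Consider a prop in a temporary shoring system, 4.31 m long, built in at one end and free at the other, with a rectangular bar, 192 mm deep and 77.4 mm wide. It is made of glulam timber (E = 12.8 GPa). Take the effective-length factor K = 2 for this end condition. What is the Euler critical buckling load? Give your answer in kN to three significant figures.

P_cr ≈ 12.6 kN

Buckling occurs about the weak axis: I_min = h·b³/12 with b = 77.4 mm (the shorter side).
I_min = 192×77.4³/12 = 7.419×10^6 mm⁴
I = 7.419×10^6 mm⁴ = 7.419×10^-6 m⁴
Effective length L_e = K·L = 2 × 4.31 = 8.620 m
P_cr = π²EI / L_e² = π² × 12.8×10⁹ × 7.419×10^-6 / 8.620² = 1.261×10^4 N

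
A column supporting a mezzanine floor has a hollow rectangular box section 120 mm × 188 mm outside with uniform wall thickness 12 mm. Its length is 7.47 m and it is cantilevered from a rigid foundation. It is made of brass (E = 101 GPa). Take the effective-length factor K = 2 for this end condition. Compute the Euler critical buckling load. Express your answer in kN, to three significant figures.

P_cr ≈ 66.9 kN

Inner dimensions: h_i = 188 − 2×12 = 164.0 mm, b_i = 120 − 2×12 = 96.00 mm
Weak-axis I_min = (h_o·b_o³ − h_i·b_i³)/12 with b_o = 120, b_i = 96.00 mm (shorter outer/inner sides).
I_min = (188×120³ − 164.0×96.00³)/12 = 1.498×10^7 mm⁴
I = 1.498×10^7 mm⁴ = 1.498×10^-5 m⁴
Effective length L_e = K·L = 2 × 7.47 = 14.94 m
P_cr = π²EI / L_e² = π² × 101×10⁹ × 1.498×10^-5 / 14.94² = 6.690×10^4 N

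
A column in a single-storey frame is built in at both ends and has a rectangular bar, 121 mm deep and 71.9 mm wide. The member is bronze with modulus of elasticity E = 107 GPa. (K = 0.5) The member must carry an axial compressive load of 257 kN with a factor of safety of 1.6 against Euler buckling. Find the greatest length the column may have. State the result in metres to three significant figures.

Buckling occurs about the weak axis: I_min = h·b³/12 with b = 71.9 mm (the shorter side).
I_min = 121×71.9³/12 = 3.748×10^6 mm⁴
I = 3.748×10^-6 m⁴
Required critical load P_cr = n·P = 1.6 × 257 = 411.2 kN = 4.112×10^5 N
From P_cr = π²EI/(K·L)²:  L = (1/K)·√(π²EI/P_cr) = (1/0.5)·√(π²×1.07×10^11×3.748×10^-6/4.112×10^5)
L = 6.20 m

L_max ≈ 6.20 m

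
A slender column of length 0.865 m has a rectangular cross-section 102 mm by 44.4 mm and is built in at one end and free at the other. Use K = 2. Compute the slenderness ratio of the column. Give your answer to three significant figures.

Buckling occurs about the weak axis: I_min = h·b³/12 with b = 44.4 mm (the shorter side).
I_min = 102×44.4³/12 = 7.440×10^5 mm⁴
A = 4.529×10^3 mm²;  r_min = √(I/A) = √(7.440×10^5/4.529×10^3) = 12.82 mm
L_e = K·L = 2 × 0.865 m = 1.730 m = 1730.0 mm
λ = L_e / r_min = 1730.0 / 12.82 = 135

λ ≈ 135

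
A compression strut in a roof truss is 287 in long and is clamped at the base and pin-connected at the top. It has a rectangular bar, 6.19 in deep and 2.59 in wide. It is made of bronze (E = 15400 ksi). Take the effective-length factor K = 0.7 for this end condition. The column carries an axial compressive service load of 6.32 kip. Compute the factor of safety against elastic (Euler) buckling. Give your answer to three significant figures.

Buckling occurs about the weak axis: I_min = h·b³/12 with b = 2.59 in (the shorter side).
I_min = 6.19×2.59³/12 = 8.962 in⁴
Effective length L_e = K·L = 0.7 × 287 = 200.9 in
P_cr = π²EI / L_e² = π² × 15400×10³ × 8.962 / 200.9² = 3.375×10^4 lb
Factor of safety n = P_cr / P = 33.750 / 6.32 = 5.34

n ≈ 5.34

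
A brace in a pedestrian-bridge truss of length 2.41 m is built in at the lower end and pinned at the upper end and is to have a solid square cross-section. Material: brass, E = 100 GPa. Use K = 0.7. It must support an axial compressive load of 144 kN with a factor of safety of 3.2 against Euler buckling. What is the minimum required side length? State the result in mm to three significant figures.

Required P_cr = n·P = 3.2 × 144 = 460.8 kN
L_e = K·L = 0.7 × 2.41 = 1.687 m
Required I = P_cr·L_e²/(π²E) = 4.608×10^5 × 1.687² / (π² × 1.00×10^11) = 1.329×10^-6 m⁴
I_req = 1.329×10^6 mm⁴
Solid square: I = a⁴/12  ⇒  a = (12I)^(1/4) = (12×1.329×10^6)^(1/4) = 63.2 mm

a ≈ 63.2 mm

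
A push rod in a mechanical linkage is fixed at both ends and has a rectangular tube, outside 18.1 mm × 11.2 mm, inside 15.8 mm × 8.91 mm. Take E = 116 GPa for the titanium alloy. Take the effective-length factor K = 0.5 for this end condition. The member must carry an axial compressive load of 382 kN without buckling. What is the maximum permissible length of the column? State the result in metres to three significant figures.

Weak-axis I_min = (h_o·b_o³ − h_i·b_i³)/12 with b_o = 11.2, b_i = 8.910 mm (shorter outer/inner sides).
I_min = (18.1×11.2³ − 15.80×8.910³)/12 = 1.188×10^3 mm⁴
I = 1.188×10^-9 m⁴
At the buckling limit P_cr = P = 3.820×10^5 N
From P_cr = π²EI/(K·L)²:  L = (1/K)·√(π²EI/P_cr) = (1/0.5)·√(π²×1.16×10^11×1.188×10^-9/3.820×10^5)
L = 0.119 m

L_max ≈ 0.119 m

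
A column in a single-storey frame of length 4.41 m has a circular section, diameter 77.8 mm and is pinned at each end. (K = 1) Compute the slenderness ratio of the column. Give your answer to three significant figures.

I = πd⁴/64 = π×77.8⁴/64 = 1.798×10^6 mm⁴
A = 4.754×10^3 mm²;  r_min = √(I/A) = √(1.798×10^6/4.754×10^3) = 19.45 mm
L_e = K·L = 1 × 4.41 m = 4.410 m = 4410.0 mm
λ = L_e / r_min = 4410.0 / 19.45 = 227

λ ≈ 227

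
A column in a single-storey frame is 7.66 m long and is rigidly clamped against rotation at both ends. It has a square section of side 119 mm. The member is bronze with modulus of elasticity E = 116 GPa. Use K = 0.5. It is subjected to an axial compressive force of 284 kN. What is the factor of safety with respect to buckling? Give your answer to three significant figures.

n ≈ 4.59

I = a⁴/12 = 119⁴/12 = 1.671×10^7 mm⁴
I = 1.671×10^7 mm⁴ = 1.671×10^-5 m⁴
Effective length L_e = K·L = 0.5 × 7.66 = 3.830 m
P_cr = π²EI / L_e² = π² × 116×10⁹ × 1.671×10^-5 / 3.830² = 1.304×10^6 N
Factor of safety n = P_cr / P = 1304.3 / 284 = 4.59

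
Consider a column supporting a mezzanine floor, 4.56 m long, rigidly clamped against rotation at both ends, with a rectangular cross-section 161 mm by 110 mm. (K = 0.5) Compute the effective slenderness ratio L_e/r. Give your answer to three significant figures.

For a rectangle r_min = b/√12 = 110/√12 = 31.75 mm
L_e = K·L = 0.5 × 4.56 m = 2.280 m = 2280.0 mm
λ = L_e / r_min = 2280.0 / 31.75 = 71.8

λ ≈ 71.8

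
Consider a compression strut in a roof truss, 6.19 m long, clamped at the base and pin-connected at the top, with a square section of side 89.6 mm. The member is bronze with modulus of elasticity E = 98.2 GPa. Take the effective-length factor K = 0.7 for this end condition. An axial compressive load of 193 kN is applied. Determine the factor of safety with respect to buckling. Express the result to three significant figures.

n ≈ 1.44

I = a⁴/12 = 89.6⁴/12 = 5.371×10^6 mm⁴
I = 5.371×10^6 mm⁴ = 5.371×10^-6 m⁴
Effective length L_e = K·L = 0.7 × 6.19 = 4.333 m
P_cr = π²EI / L_e² = π² × 98.2×10⁹ × 5.371×10^-6 / 4.333² = 2.773×10^5 N
Factor of safety n = P_cr / P = 277.26 / 193 = 1.44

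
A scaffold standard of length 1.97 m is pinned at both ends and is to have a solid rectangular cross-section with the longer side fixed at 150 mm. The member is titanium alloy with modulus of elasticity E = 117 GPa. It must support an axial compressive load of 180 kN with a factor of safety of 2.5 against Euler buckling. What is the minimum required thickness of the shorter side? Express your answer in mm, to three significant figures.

b ≈ 49.5 mm

Required P_cr = n·P = 2.5 × 180 = 450.0 kN
L_e = K·L = 1 × 1.97 = 1.970 m
Required I = P_cr·L_e²/(π²E) = 4.500×10^5 × 1.970² / (π² × 1.17×10^11) = 1.512×10^-6 m⁴
I_req = 1.512×10^6 mm⁴
Rectangle, weak axis: I_min = h·b³/12 with h = 150 mm fixed  ⇒  b = (12I/h)^(1/3) = 49.5 mm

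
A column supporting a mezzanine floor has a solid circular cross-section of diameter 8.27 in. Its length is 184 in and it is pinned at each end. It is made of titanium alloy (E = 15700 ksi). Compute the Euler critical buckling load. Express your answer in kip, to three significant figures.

I = πd⁴/64 = π×8.27⁴/64 = 229.6 in⁴
Effective length L_e = K·L = 1 × 184 = 184.0 in
P_cr = π²EI / L_e² = π² × 15700×10³ × 229.6 / 184.0² = 1.051×10^6 lb

P_cr ≈ 1050 kip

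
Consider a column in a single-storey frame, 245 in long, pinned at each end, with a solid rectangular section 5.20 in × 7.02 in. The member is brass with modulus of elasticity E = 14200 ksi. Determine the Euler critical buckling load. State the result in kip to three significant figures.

Buckling occurs about the weak axis: I_min = h·b³/12 with b = 5.20 in (the shorter side).
I_min = 7.02×5.20³/12 = 82.26 in⁴
Effective length L_e = K·L = 1 × 245 = 245.0 in
P_cr = π²EI / L_e² = π² × 14200×10³ × 82.26 / 245.0² = 1.921×10^5 lb

P_cr ≈ 192 kip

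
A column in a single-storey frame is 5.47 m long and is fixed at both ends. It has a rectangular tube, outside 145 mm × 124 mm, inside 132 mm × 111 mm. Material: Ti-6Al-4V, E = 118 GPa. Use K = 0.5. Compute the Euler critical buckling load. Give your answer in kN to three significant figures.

Weak-axis I_min = (h_o·b_o³ − h_i·b_i³)/12 with b_o = 124, b_i = 111.0 mm (shorter outer/inner sides).
I_min = (145×124³ − 132.0×111.0³)/12 = 7.994×10^6 mm⁴
I = 7.994×10^6 mm⁴ = 7.994×10^-6 m⁴
Effective length L_e = K·L = 0.5 × 5.47 = 2.735 m
P_cr = π²EI / L_e² = π² × 118×10⁹ × 7.994×10^-6 / 2.735² = 1.245×10^6 N

P_cr ≈ 1240 kN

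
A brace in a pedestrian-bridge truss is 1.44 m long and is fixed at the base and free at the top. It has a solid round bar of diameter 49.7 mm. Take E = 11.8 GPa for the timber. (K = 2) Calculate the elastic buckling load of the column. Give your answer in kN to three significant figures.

P_cr ≈ 4.21 kN

I = πd⁴/64 = π×49.7⁴/64 = 2.995×10^5 mm⁴
I = 2.995×10^5 mm⁴ = 2.995×10^-7 m⁴
Effective length L_e = K·L = 2 × 1.44 = 2.880 m
P_cr = π²EI / L_e² = π² × 11.8×10⁹ × 2.995×10^-7 / 2.880² = 4.205×10^3 N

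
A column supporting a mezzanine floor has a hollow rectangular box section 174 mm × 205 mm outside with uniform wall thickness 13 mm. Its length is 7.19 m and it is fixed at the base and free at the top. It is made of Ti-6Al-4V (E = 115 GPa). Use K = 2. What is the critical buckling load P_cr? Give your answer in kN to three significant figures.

P_cr ≈ 229 kN

Inner dimensions: h_i = 205 − 2×13 = 179.0 mm, b_i = 174 − 2×13 = 148.0 mm
Weak-axis I_min = (h_o·b_o³ − h_i·b_i³)/12 with b_o = 174, b_i = 148.0 mm (shorter outer/inner sides).
I_min = (205×174³ − 179.0×148.0³)/12 = 4.164×10^7 mm⁴
I = 4.164×10^7 mm⁴ = 4.164×10^-5 m⁴
Effective length L_e = K·L = 2 × 7.19 = 14.38 m
P_cr = π²EI / L_e² = π² × 115×10⁹ × 4.164×10^-5 / 14.38² = 2.285×10^5 N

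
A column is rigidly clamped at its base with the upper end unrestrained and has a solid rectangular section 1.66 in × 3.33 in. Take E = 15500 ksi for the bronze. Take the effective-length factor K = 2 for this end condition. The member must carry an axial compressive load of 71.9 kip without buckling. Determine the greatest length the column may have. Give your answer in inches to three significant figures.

Buckling occurs about the weak axis: I_min = h·b³/12 with b = 1.66 in (the shorter side).
I_min = 3.33×1.66³/12 = 1.269 in⁴
At the buckling limit P_cr = P = 7.190×10^4 lb
From P_cr = π²EI/(K·L)²:  L = (1/K)·√(π²EI/P_cr) = (1/2)·√(π²×1.55×10^7×1.269/7.190×10^4)
L = 26.0 in

L_max ≈ 26.0 in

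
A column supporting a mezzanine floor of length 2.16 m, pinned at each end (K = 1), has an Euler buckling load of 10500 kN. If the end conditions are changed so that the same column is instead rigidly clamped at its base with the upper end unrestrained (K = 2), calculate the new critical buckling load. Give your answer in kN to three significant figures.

P_cr ≈ 2620 kN

P_cr ∝ 1/K², so P_cr,new = P_cr,old × (K_old/K_new)² = 10500 × (1/2)²
= 10500 × 0.2500 = 2620 kN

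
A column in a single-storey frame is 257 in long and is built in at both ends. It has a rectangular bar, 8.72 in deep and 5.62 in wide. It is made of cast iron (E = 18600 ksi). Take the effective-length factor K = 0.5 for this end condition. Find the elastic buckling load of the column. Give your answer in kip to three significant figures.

P_cr ≈ 1430 kip

Buckling occurs about the weak axis: I_min = h·b³/12 with b = 5.62 in (the shorter side).
I_min = 8.72×5.62³/12 = 129.0 in⁴
Effective length L_e = K·L = 0.5 × 257 = 128.5 in
P_cr = π²EI / L_e² = π² × 18600×10³ × 129.0 / 128.5² = 1.434×10^6 lb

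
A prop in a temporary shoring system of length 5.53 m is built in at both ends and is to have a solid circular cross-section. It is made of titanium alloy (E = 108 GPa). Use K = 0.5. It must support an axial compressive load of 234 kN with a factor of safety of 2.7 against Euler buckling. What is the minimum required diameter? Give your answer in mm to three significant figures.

d ≈ 98.0 mm

Required P_cr = n·P = 2.7 × 234 = 631.8 kN
L_e = K·L = 0.5 × 5.53 = 2.765 m
Required I = P_cr·L_e²/(π²E) = 6.318×10^5 × 2.765² / (π² × 1.08×10^11) = 4.532×10^-6 m⁴
I_req = 4.532×10^6 mm⁴
Solid circle: I = πd⁴/64  ⇒  d = (64I/π)^(1/4) = (64×4.532×10^6/π)^(1/4) = 98.0 mm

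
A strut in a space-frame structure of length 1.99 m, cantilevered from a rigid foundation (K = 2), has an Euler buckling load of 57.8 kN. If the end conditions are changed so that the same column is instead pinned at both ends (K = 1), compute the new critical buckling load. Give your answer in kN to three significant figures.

P_cr ∝ 1/K², so P_cr,new = P_cr,old × (K_old/K_new)² = 57.8 × (2/1)²
= 57.8 × 4.000 = 231 kN

P_cr ≈ 231 kN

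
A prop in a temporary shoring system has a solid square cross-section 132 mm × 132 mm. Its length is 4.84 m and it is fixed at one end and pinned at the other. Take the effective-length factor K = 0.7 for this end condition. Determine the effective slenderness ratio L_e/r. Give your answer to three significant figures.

λ ≈ 88.9

For a square r = a/√12 = 132/√12 = 38.11 mm
L_e = K·L = 0.7 × 4.84 m = 3.388 m = 3388.0 mm
λ = L_e / r_min = 3388.0 / 38.11 = 88.9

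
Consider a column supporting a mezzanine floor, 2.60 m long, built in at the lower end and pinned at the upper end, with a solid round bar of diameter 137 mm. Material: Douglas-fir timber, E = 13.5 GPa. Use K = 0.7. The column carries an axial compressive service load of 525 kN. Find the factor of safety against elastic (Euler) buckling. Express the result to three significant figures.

n ≈ 1.32

I = πd⁴/64 = π×137⁴/64 = 1.729×10^7 mm⁴
I = 1.729×10^7 mm⁴ = 1.729×10^-5 m⁴
Effective length L_e = K·L = 0.7 × 2.60 = 1.820 m
P_cr = π²EI / L_e² = π² × 13.5×10⁹ × 1.729×10^-5 / 1.820² = 6.956×10^5 N
Factor of safety n = P_cr / P = 695.57 / 525 = 1.32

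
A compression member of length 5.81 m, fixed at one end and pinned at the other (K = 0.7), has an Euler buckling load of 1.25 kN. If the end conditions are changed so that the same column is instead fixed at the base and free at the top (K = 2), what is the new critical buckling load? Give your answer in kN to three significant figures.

P_cr ∝ 1/K², so P_cr,new = P_cr,old × (K_old/K_new)² = 1.25 × (0.7/2)²
= 1.25 × 0.1225 = 0.153 kN

P_cr ≈ 0.153 kN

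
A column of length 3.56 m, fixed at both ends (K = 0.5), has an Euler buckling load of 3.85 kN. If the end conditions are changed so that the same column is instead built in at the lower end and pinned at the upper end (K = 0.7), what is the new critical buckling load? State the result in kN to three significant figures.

P_cr ∝ 1/K², so P_cr,new = P_cr,old × (K_old/K_new)² = 3.85 × (0.5/0.7)²
= 3.85 × 0.5102 = 1.96 kN

P_cr ≈ 1.96 kN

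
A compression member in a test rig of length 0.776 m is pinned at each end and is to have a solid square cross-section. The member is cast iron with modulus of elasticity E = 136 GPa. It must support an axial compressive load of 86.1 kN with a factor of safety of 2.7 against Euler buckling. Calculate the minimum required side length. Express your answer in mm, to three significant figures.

a ≈ 33.4 mm

Required P_cr = n·P = 2.7 × 86.1 = 232.5 kN
L_e = K·L = 1 × 0.776 = 0.7760 m
Required I = P_cr·L_e²/(π²E) = 2.325×10^5 × 0.7760² / (π² × 1.36×10^11) = 1.043×10^-7 m⁴
I_req = 1.043×10^5 mm⁴
Solid square: I = a⁴/12  ⇒  a = (12I)^(1/4) = (12×1.043×10^5)^(1/4) = 33.4 mm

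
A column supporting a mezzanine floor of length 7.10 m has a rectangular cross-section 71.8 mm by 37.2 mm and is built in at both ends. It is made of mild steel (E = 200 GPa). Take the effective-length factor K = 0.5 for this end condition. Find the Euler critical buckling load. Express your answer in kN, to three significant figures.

P_cr ≈ 48.2 kN

Buckling occurs about the weak axis: I_min = h·b³/12 with b = 37.2 mm (the shorter side).
I_min = 71.8×37.2³/12 = 3.080×10^5 mm⁴
I = 3.080×10^5 mm⁴ = 3.080×10^-7 m⁴
Effective length L_e = K·L = 0.5 × 7.10 = 3.550 m
P_cr = π²EI / L_e² = π² × 200×10⁹ × 3.080×10^-7 / 3.550² = 4.824×10^4 N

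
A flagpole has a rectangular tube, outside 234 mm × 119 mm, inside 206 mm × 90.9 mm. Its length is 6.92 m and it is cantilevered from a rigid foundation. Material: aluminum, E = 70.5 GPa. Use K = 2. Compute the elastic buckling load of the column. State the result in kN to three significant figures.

Weak-axis I_min = (h_o·b_o³ − h_i·b_i³)/12 with b_o = 119, b_i = 90.90 mm (shorter outer/inner sides).
I_min = (234×119³ − 206.0×90.90³)/12 = 1.997×10^7 mm⁴
I = 1.997×10^7 mm⁴ = 1.997×10^-5 m⁴
Effective length L_e = K·L = 2 × 6.92 = 13.84 m
P_cr = π²EI / L_e² = π² × 70.5×10⁹ × 1.997×10^-5 / 13.84² = 7.253×10^4 N

P_cr ≈ 72.5 kN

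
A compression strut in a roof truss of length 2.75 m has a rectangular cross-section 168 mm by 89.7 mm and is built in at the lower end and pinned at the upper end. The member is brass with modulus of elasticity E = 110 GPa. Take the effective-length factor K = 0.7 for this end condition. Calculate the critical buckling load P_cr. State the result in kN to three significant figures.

Buckling occurs about the weak axis: I_min = h·b³/12 with b = 89.7 mm (the shorter side).
I_min = 168×89.7³/12 = 1.010×10^7 mm⁴
I = 1.010×10^7 mm⁴ = 1.010×10^-5 m⁴
Effective length L_e = K·L = 0.7 × 2.75 = 1.925 m
P_cr = π²EI / L_e² = π² × 110×10⁹ × 1.010×10^-5 / 1.925² = 2.960×10^6 N

P_cr ≈ 2960 kN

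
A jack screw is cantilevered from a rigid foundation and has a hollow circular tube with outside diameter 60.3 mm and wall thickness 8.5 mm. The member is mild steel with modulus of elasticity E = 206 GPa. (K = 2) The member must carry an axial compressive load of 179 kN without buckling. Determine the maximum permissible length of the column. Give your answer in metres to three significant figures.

L_max ≈ 1.16 m

Inner diameter d_i = 60.3 − 2×8.5 = 43.30 mm
I = π(d_o⁴ − d_i⁴)/64 = π(60.3⁴ − 43.30⁴)/64 = 4.764×10^5 mm⁴
I = 4.764×10^-7 m⁴
At the buckling limit P_cr = P = 1.790×10^5 N
From P_cr = π²EI/(K·L)²:  L = (1/K)·√(π²EI/P_cr) = (1/2)·√(π²×2.06×10^11×4.764×10^-7/1.790×10^5)
L = 1.16 m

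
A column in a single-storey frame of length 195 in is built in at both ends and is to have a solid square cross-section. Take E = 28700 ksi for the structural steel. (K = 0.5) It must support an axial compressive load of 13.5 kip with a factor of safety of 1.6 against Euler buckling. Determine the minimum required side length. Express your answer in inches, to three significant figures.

a ≈ 1.72 in

Required P_cr = n·P = 1.6 × 13.5 = 21.60 kip
L_e = K·L = 0.5 × 195 = 97.50 in
Required I = P_cr·L_e²/(π²E) = 2.160×10^4 × 97.50² / (π² × 2.87×10^7) = 0.7249 in⁴
Solid square: I = a⁴/12  ⇒  a = (12I)^(1/4) = (12×0.7249)^(1/4) = 1.72 in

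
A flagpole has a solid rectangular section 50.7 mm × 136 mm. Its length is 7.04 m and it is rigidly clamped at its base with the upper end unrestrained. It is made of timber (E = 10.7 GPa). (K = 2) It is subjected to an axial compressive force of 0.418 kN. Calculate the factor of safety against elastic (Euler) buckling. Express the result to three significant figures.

Buckling occurs about the weak axis: I_min = h·b³/12 with b = 50.7 mm (the shorter side).
I_min = 136×50.7³/12 = 1.477×10^6 mm⁴
I = 1.477×10^6 mm⁴ = 1.477×10^-6 m⁴
Effective length L_e = K·L = 2 × 7.04 = 14.08 m
P_cr = π²EI / L_e² = π² × 10.7×10⁹ × 1.477×10^-6 / 14.08² = 786.8 N
Factor of safety n = P_cr / P = 0.78679 / 0.418 = 1.88

n ≈ 1.88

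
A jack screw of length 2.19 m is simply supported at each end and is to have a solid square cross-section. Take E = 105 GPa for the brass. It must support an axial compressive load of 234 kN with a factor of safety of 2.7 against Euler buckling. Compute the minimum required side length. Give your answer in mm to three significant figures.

a ≈ 77.0 mm

Required P_cr = n·P = 2.7 × 234 = 631.8 kN
L_e = K·L = 1 × 2.19 = 2.190 m
Required I = P_cr·L_e²/(π²E) = 6.318×10^5 × 2.190² / (π² × 1.05×10^11) = 2.924×10^-6 m⁴
I_req = 2.924×10^6 mm⁴
Solid square: I = a⁴/12  ⇒  a = (12I)^(1/4) = (12×2.924×10^6)^(1/4) = 77.0 mm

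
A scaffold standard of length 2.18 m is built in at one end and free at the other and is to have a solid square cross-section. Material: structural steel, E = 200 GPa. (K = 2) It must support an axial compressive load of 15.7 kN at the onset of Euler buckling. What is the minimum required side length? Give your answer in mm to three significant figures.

L_e = K·L = 2 × 2.18 = 4.360 m
Required I = P_cr·L_e²/(π²E) = 1.570×10^4 × 4.360² / (π² × 2.00×10^11) = 1.512×10^-7 m⁴
I_req = 1.512×10^5 mm⁴
Solid square: I = a⁴/12  ⇒  a = (12I)^(1/4) = (12×1.512×10^5)^(1/4) = 36.7 mm

a ≈ 36.7 mm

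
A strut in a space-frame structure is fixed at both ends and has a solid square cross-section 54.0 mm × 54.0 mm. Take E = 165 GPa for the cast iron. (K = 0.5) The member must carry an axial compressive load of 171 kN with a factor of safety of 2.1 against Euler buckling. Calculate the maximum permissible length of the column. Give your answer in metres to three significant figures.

I = a⁴/12 = 54.0⁴/12 = 7.086×10^5 mm⁴
I = 7.086×10^-7 m⁴
Required critical load P_cr = n·P = 2.1 × 171 = 359.1 kN = 3.591×10^5 N
From P_cr = π²EI/(K·L)²:  L = (1/K)·√(π²EI/P_cr) = (1/0.5)·√(π²×1.65×10^11×7.086×10^-7/3.591×10^5)
L = 3.59 m

L_max ≈ 3.59 m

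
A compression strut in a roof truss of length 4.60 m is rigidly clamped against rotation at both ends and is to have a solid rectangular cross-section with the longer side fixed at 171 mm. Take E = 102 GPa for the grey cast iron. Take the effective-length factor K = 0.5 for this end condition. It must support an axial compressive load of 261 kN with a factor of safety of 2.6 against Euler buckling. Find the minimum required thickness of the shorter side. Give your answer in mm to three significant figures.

Required P_cr = n·P = 2.6 × 261 = 678.6 kN
L_e = K·L = 0.5 × 4.60 = 2.300 m
Required I = P_cr·L_e²/(π²E) = 6.786×10^5 × 2.300² / (π² × 1.02×10^11) = 3.566×10^-6 m⁴
I_req = 3.566×10^6 mm⁴
Rectangle, weak axis: I_min = h·b³/12 with h = 171 mm fixed  ⇒  b = (12I/h)^(1/3) = 63.0 mm

b ≈ 63.0 mm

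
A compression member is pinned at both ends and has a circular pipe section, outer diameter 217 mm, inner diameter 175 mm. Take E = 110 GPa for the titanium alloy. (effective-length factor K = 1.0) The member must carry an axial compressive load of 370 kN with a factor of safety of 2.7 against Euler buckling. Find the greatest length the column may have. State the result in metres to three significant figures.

L_max ≈ 8.26 m

d_o = 217 mm, d_i = 175 mm
I = π(d_o⁴ − d_i⁴)/64 = π(217⁴ − 175.0⁴)/64 = 6.281×10^7 mm⁴
I = 6.281×10^-5 m⁴
Required critical load P_cr = n·P = 2.7 × 370 = 999.0 kN = 9.990×10^5 N
From P_cr = π²EI/(K·L)²:  L = (1/K)·√(π²EI/P_cr) = (1/1)·√(π²×1.10×10^11×6.281×10^-5/9.990×10^5)
L = 8.26 m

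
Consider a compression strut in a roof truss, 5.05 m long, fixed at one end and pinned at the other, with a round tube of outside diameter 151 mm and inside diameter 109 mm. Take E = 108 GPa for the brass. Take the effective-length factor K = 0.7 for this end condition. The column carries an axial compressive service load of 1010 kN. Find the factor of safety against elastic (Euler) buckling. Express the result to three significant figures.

n ≈ 1.57

d_o = 151 mm, d_i = 109 mm
I = π(d_o⁴ − d_i⁴)/64 = π(151⁴ − 109.0⁴)/64 = 1.859×10^7 mm⁴
I = 1.859×10^7 mm⁴ = 1.859×10^-5 m⁴
Effective length L_e = K·L = 0.7 × 5.05 = 3.535 m
P_cr = π²EI / L_e² = π² × 108×10⁹ × 1.859×10^-5 / 3.535² = 1.586×10^6 N
Factor of safety n = P_cr / P = 1585.8 / 1010 = 1.57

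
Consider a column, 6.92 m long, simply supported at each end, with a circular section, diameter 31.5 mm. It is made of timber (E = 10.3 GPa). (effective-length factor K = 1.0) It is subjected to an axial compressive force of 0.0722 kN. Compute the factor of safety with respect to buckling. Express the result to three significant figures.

I = πd⁴/64 = π×31.5⁴/64 = 4.833×10^4 mm⁴
I = 4.833×10^4 mm⁴ = 4.833×10^-8 m⁴
Effective length L_e = K·L = 1 × 6.92 = 6.920 m
P_cr = π²EI / L_e² = π² × 10.3×10⁹ × 4.833×10^-8 / 6.920² = 102.6 N
Factor of safety n = P_cr / P = 0.10260 / 0.0722 = 1.42

n ≈ 1.42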